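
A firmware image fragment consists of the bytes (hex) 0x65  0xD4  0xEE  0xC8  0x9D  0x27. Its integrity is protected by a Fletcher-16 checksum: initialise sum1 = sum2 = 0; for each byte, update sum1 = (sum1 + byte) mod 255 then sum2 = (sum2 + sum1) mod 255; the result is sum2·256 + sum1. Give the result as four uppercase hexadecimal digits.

01B6

Running sums (mod 255):
  after byte 0 (0x65): sum1=101, sum2=101
  after byte 1 (0xD4): sum1=58, sum2=159
  after byte 2 (0xEE): sum1=41, sum2=200
  after byte 3 (0xC8): sum1=241, sum2=186
  after byte 4 (0x9D): sum1=143, sum2=74
  after byte 5 (0x27): sum1=182, sum2=1
Checksum = sum2·256 + sum1 = 1·256 + 182 = 438 = 0x01B6.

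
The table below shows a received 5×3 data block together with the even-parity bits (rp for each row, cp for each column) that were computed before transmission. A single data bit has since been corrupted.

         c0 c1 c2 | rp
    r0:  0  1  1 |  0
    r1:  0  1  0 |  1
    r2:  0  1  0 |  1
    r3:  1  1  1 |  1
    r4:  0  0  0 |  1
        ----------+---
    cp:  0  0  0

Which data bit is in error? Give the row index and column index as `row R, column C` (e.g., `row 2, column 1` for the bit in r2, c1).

Recompute each row's even parity and compare to rp:
  r0: data parity 0, sent rp 0 → ok
  r1: data parity 1, sent rp 1 → ok
  r2: data parity 1, sent rp 1 → ok
  r3: data parity 1, sent rp 1 → ok
  r4: data parity 0, sent rp 1 → mismatch
Recompute each column's even parity and compare to cp:
  c0: data parity 1, sent cp 0 → mismatch
  c1: data parity 0, sent cp 0 → ok
  c2: data parity 0, sent cp 0 → ok
Exactly one row (r4) and one column (c0) fail → the flipped bit is at their intersection.

row 4, column 0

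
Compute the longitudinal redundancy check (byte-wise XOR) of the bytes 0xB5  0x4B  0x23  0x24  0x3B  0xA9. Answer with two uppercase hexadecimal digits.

6B

XOR the bytes together:
  start with 0xB5
  0xB5 ⊕ 0x4B = 0xFE
  0xFE ⊕ 0x23 = 0xDD
  0xDD ⊕ 0x24 = 0xF9
  0xF9 ⊕ 0x3B = 0xC2
  0xC2 ⊕ 0xA9 = 0x6B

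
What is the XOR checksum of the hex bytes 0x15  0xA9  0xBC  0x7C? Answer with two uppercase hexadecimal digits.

XOR the bytes together:
  start with 0x15
  0x15 ⊕ 0xA9 = 0xBC
  0xBC ⊕ 0xBC = 0x00
  0x00 ⊕ 0x7C = 0x7C

7C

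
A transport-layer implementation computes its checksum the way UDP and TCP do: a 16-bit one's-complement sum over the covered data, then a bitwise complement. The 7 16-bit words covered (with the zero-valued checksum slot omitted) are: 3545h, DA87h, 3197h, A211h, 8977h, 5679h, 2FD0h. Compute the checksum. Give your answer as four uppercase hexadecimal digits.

0CC9

One's-complement addition (fold any carry out of bit 15 back into bit 0):
  0x3545 + 0xDA87 = 0x10FCC → wrap carry → 0x0FCD
  0x0FCD + 0x3197 = 0x04164
  0x4164 + 0xA211 = 0x0E375
  0xE375 + 0x8977 = 0x16CEC → wrap carry → 0x6CED
  0x6CED + 0x5679 = 0x0C366
  0xC366 + 0x2FD0 = 0x0F336
One's-complement sum = 0xF336.
Checksum = ~0xF336 & 0xFFFF = 0x0CC9.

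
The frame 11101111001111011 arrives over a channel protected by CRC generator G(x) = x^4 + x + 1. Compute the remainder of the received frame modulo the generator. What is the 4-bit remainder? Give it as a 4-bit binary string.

0100

Modulo-2 division of 11101111001111011 by 10011:
  pos 0: 11101 XOR 10011 = 01110
  pos 1: 11101 XOR 10011 = 01110
  pos 2: 11101 XOR 10011 = 01110
  pos 3: 11101 XOR 10011 = 01110
  pos 4: 11100 XOR 10011 = 01111
  pos 5: 11110 XOR 10011 = 01101
  pos 6: 11011 XOR 10011 = 01000
  pos 7: 10001 XOR 10011 = 00010
  pos 10: 10110 XOR 10011 = 00101
  pos 12: 10111 XOR 10011 = 00100
Remainder = 0100 (nonzero — an error is detected).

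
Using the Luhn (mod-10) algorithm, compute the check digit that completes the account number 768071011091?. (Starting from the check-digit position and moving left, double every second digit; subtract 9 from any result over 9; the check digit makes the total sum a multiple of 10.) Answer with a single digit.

9

Partial digits right→left: 1 9 0 1 1 0 1 7 0 8 6 7
Double every second digit counting from the check-digit position (so the 1st, 3rd, 5th, ... of the partial from the right).
  doubled (with −9 where >9): 2 0 2 2 0 3 → sum 9
  kept as-is: 9 1 0 7 8 7 → sum 32
Total = 9 + 32 = 41.
Check digit = (10 − (41 mod 10)) mod 10 = 9.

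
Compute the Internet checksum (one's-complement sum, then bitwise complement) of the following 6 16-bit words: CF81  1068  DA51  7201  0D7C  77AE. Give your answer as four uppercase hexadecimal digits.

4E98

One's-complement addition (fold any carry out of bit 15 back into bit 0):
  0xCF81 + 0x1068 = 0x0DFE9
  0xDFE9 + 0xDA51 = 0x1BA3A → wrap carry → 0xBA3B
  0xBA3B + 0x7201 = 0x12C3C → wrap carry → 0x2C3D
  0x2C3D + 0x0D7C = 0x039B9
  0x39B9 + 0x77AE = 0x0B167
One's-complement sum = 0xB167.
Checksum = ~0xB167 & 0xFFFF = 0x4E98.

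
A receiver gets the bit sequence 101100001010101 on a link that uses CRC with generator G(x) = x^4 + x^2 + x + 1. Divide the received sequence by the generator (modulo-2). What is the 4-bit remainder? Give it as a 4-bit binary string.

0001

Modulo-2 division of 101100001010101 by 10111:
  pos 0: 10110 XOR 10111 = 00001
  pos 4: 10001 XOR 10111 = 00110
  pos 6: 11001 XOR 10111 = 01110
  pos 7: 11100 XOR 10111 = 01011
  pos 8: 10111 XOR 10111 = 00000
Remainder = 0001 (nonzero — an error is detected).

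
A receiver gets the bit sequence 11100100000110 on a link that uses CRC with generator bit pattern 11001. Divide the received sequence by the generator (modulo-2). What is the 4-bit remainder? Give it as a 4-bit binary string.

0000

Modulo-2 division of 11100100000110 by 11001:
  pos 0: 11100 XOR 11001 = 00101
  pos 2: 10110 XOR 11001 = 01111
  pos 3: 11110 XOR 11001 = 00111
  pos 5: 11100 XOR 11001 = 00101
  pos 7: 10101 XOR 11001 = 01100
  pos 8: 11001 XOR 11001 = 00000
Remainder = 0000 (zero — the frame passes the CRC check).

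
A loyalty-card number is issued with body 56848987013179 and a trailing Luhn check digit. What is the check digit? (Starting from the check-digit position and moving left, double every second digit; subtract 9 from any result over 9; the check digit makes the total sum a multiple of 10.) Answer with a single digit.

Partial digits right→left: 9 7 1 3 1 0 7 8 9 8 4 8 6 5
Double every second digit counting from the check-digit position (so the 1st, 3rd, 5th, ... of the partial from the right).
  doubled (with −9 where >9): 9 2 2 5 9 8 3 → sum 38
  kept as-is: 7 3 0 8 8 8 5 → sum 39
Total = 38 + 39 = 77.
Check digit = (10 − (77 mod 10)) mod 10 = 3.

3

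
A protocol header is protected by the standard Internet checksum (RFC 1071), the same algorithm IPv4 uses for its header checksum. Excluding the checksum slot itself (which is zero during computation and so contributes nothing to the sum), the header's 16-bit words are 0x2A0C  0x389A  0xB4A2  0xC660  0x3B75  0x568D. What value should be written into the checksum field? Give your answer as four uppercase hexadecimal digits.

9053

One's-complement addition (fold any carry out of bit 15 back into bit 0):
  0x2A0C + 0x389A = 0x062A6
  0x62A6 + 0xB4A2 = 0x11748 → wrap carry → 0x1749
  0x1749 + 0xC660 = 0x0DDA9
  0xDDA9 + 0x3B75 = 0x1191E → wrap carry → 0x191F
  0x191F + 0x568D = 0x06FAC
One's-complement sum = 0x6FAC.
Checksum = ~0x6FAC & 0xFFFF = 0x9053.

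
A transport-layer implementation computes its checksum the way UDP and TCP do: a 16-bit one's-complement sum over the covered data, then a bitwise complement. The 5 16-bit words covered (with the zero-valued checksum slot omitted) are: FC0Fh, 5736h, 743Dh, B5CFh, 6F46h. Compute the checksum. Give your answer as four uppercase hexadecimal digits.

1366

One's-complement addition (fold any carry out of bit 15 back into bit 0):
  0xFC0F + 0x5736 = 0x15345 → wrap carry → 0x5346
  0x5346 + 0x743D = 0x0C783
  0xC783 + 0xB5CF = 0x17D52 → wrap carry → 0x7D53
  0x7D53 + 0x6F46 = 0x0EC99
One's-complement sum = 0xEC99.
Checksum = ~0xEC99 & 0xFFFF = 0x1366.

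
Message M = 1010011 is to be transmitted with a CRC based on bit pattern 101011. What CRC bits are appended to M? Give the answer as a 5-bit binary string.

Append 5 zeros: 101001100000. Divide by 101011 (XOR where the leading bit is 1):
  pos 0: 101001 XOR 101011 = 000010
  pos 4: 101000 XOR 101011 = 000011
Remainder (last 5 bits) = 01100. This is the CRC / FCS.

01100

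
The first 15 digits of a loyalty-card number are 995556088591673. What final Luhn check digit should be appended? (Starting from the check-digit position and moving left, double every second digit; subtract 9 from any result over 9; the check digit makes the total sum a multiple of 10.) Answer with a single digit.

Partial digits right→left: 3 7 6 1 9 5 8 8 0 6 5 5 5 9 9
Double every second digit counting from the check-digit position (so the 1st, 3rd, 5th, ... of the partial from the right).
  doubled (with −9 where >9): 6 3 9 7 0 1 1 9 → sum 36
  kept as-is: 7 1 5 8 6 5 9 → sum 41
Total = 36 + 41 = 77.
Check digit = (10 − (77 mod 10)) mod 10 = 3.

3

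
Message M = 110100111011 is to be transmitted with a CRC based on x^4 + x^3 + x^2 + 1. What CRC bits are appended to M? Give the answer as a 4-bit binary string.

1001

Append 4 zeros: 1101001110110000. Divide by 11101 (XOR where the leading bit is 1):
  pos 0: 11010 XOR 11101 = 00111
  pos 2: 11101 XOR 11101 = 00000
  pos 7: 11011 XOR 11101 = 00110
  pos 9: 11000 XOR 11101 = 00101
  pos 11: 10100 XOR 11101 = 01001
Remainder (last 4 bits) = 1001. This is the CRC / FCS.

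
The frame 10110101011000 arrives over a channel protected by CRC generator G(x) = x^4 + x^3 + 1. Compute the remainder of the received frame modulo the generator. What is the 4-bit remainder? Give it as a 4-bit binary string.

Modulo-2 division of 10110101011000 by 11001:
  pos 0: 10110 XOR 11001 = 01111
  pos 1: 11111 XOR 11001 = 00110
  pos 3: 11001 XOR 11001 = 00000
  pos 9: 11000 XOR 11001 = 00001
Remainder = 0001 (nonzero — an error is detected).

0001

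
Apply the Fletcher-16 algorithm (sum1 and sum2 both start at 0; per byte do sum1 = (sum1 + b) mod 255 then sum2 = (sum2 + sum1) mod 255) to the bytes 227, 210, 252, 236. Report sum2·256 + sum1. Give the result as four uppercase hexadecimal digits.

Running sums (mod 255):
  after byte 0 (227): sum1=227, sum2=227
  after byte 1 (210): sum1=182, sum2=154
  after byte 2 (252): sum1=179, sum2=78
  after byte 3 (236): sum1=160, sum2=238
Checksum = sum2·256 + sum1 = 238·256 + 160 = 61088 = 0xEEA0.

EEA0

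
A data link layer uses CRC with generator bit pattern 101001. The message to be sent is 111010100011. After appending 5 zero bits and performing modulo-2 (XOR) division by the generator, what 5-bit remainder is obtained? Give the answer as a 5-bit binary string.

11111

Append 5 zeros: 11101010001100000. Divide by 101001 (XOR where the leading bit is 1):
  pos 0: 111010 XOR 101001 = 010011
  pos 1: 100111 XOR 101001 = 001110
  pos 3: 111000 XOR 101001 = 010001
  pos 4: 100010 XOR 101001 = 001011
  pos 6: 101111 XOR 101001 = 000110
  pos 9: 110000 XOR 101001 = 011001
  pos 10: 110010 XOR 101001 = 011011
  pos 11: 110110 XOR 101001 = 011111
Remainder (last 5 bits) = 11111. This is the CRC / FCS.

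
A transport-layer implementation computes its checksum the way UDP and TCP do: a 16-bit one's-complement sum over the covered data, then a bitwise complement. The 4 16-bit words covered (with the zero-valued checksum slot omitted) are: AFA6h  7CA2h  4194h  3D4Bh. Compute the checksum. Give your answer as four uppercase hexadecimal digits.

One's-complement addition (fold any carry out of bit 15 back into bit 0):
  0xAFA6 + 0x7CA2 = 0x12C48 → wrap carry → 0x2C49
  0x2C49 + 0x4194 = 0x06DDD
  0x6DDD + 0x3D4B = 0x0AB28
One's-complement sum = 0xAB28.
Checksum = ~0xAB28 & 0xFFFF = 0x54D7.

54D7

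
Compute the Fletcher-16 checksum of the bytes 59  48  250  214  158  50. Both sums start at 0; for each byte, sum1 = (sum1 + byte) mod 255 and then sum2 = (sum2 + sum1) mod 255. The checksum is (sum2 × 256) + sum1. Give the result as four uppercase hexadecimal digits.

Running sums (mod 255):
  after byte 0 (59): sum1=59, sum2=59
  after byte 1 (48): sum1=107, sum2=166
  after byte 2 (250): sum1=102, sum2=13
  after byte 3 (214): sum1=61, sum2=74
  after byte 4 (158): sum1=219, sum2=38
  after byte 5 (50): sum1=14, sum2=52
Checksum = sum2·256 + sum1 = 52·256 + 14 = 13326 = 0x340E.

340E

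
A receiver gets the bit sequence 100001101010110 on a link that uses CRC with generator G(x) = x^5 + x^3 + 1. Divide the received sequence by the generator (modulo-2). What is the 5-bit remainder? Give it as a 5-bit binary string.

Modulo-2 division of 100001101010110 by 101001:
  pos 0: 100001 XOR 101001 = 001000
  pos 2: 100010 XOR 101001 = 001011
  pos 4: 101110 XOR 101001 = 000111
  pos 7: 111101 XOR 101001 = 010100
  pos 8: 101001 XOR 101001 = 000000
Remainder = 00000 (zero — the frame passes the CRC check).

00000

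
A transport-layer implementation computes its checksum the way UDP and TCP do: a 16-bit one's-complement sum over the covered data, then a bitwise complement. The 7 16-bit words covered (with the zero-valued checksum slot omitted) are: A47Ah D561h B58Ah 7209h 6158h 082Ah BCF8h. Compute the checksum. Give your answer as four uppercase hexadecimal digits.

3814

One's-complement addition (fold any carry out of bit 15 back into bit 0):
  0xA47A + 0xD561 = 0x179DB → wrap carry → 0x79DC
  0x79DC + 0xB58A = 0x12F66 → wrap carry → 0x2F67
  0x2F67 + 0x7209 = 0x0A170
  0xA170 + 0x6158 = 0x102C8 → wrap carry → 0x02C9
  0x02C9 + 0x082A = 0x00AF3
  0x0AF3 + 0xBCF8 = 0x0C7EB
One's-complement sum = 0xC7EB.
Checksum = ~0xC7EB & 0xFFFF = 0x3814.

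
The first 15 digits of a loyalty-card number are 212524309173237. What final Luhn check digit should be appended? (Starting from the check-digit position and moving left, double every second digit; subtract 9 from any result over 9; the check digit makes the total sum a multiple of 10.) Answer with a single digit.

2

Partial digits right→left: 7 3 2 3 7 1 9 0 3 4 2 5 2 1 2
Double every second digit counting from the check-digit position (so the 1st, 3rd, 5th, ... of the partial from the right).
  doubled (with −9 where >9): 5 4 5 9 6 4 4 4 → sum 41
  kept as-is: 3 3 1 0 4 5 1 → sum 17
Total = 41 + 17 = 58.
Check digit = (10 − (58 mod 10)) mod 10 = 2.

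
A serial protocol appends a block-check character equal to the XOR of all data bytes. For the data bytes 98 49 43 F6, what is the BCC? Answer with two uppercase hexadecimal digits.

64

XOR the bytes together:
  start with 0x98
  0x98 ⊕ 0x49 = 0xD1
  0xD1 ⊕ 0x43 = 0x92
  0x92 ⊕ 0xF6 = 0x64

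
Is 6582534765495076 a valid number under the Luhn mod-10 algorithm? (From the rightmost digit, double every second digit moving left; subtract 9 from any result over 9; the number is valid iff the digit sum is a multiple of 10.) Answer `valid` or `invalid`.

From the right, keep odd positions and double even positions (subtract 9 from any doubled value over 9):
  doubled (positions 2,4,...): 5 1 8 3 8 1 7 3 → sum 36
  kept (positions 1,3,...): 6 0 9 5 7 3 2 5 → sum 37
Total = 73.
73 mod 10 = 3, so the number is invalid.

invalid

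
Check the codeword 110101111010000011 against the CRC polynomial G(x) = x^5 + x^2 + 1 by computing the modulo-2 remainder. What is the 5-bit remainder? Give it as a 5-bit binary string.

Modulo-2 division of 110101111010000011 by 100101:
  pos 0: 110101 XOR 100101 = 010000
  pos 1: 100001 XOR 100101 = 000100
  pos 4: 100110 XOR 100101 = 000011
  pos 8: 111000 XOR 100101 = 011101
  pos 9: 111010 XOR 100101 = 011111
  pos 10: 111110 XOR 100101 = 011011
  pos 11: 110111 XOR 100101 = 010010
  pos 12: 100101 XOR 100101 = 000000
Remainder = 00000 (zero — the frame passes the CRC check).

00000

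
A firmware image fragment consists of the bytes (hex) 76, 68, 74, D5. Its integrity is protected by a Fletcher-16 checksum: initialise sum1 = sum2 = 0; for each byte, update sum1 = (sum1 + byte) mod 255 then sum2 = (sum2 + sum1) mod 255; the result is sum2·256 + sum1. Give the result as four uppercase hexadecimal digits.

Running sums (mod 255):
  after byte 0 (76): sum1=118, sum2=118
  after byte 1 (68): sum1=222, sum2=85
  after byte 2 (74): sum1=83, sum2=168
  after byte 3 (D5): sum1=41, sum2=209
Checksum = sum2·256 + sum1 = 209·256 + 41 = 53545 = 0xD129.

D129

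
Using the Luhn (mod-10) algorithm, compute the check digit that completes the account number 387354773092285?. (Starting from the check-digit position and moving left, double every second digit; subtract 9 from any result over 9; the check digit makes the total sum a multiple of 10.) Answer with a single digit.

Partial digits right→left: 5 8 2 2 9 0 3 7 7 4 5 3 7 8 3
Double every second digit counting from the check-digit position (so the 1st, 3rd, 5th, ... of the partial from the right).
  doubled (with −9 where >9): 1 4 9 6 5 1 5 6 → sum 37
  kept as-is: 8 2 0 7 4 3 8 → sum 32
Total = 37 + 32 = 69.
Check digit = (10 − (69 mod 10)) mod 10 = 1.

1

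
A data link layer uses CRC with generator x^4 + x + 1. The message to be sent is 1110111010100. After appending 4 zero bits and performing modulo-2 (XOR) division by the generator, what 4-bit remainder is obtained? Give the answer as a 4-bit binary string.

Append 4 zeros: 11101110101000000. Divide by 10011 (XOR where the leading bit is 1):
  pos 0: 11101 XOR 10011 = 01110
  pos 1: 11101 XOR 10011 = 01110
  pos 2: 11101 XOR 10011 = 01110
  pos 3: 11100 XOR 10011 = 01111
  pos 4: 11111 XOR 10011 = 01100
  pos 5: 11000 XOR 10011 = 01011
  pos 6: 10111 XOR 10011 = 00100
  pos 8: 10000 XOR 10011 = 00011
  pos 11: 11000 XOR 10011 = 01011
  pos 12: 10110 XOR 10011 = 00101
Remainder (last 4 bits) = 0101. This is the CRC / FCS.

0101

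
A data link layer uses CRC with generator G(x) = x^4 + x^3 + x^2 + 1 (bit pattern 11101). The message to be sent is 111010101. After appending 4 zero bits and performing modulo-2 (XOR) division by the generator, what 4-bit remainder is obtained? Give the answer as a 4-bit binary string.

Append 4 zeros: 1110101010000. Divide by 11101 (XOR where the leading bit is 1):
  pos 0: 11101 XOR 11101 = 00000
  pos 6: 10100 XOR 11101 = 01001
  pos 7: 10010 XOR 11101 = 01111
  pos 8: 11110 XOR 11101 = 00011
Remainder (last 4 bits) = 0011. This is the CRC / FCS.

0011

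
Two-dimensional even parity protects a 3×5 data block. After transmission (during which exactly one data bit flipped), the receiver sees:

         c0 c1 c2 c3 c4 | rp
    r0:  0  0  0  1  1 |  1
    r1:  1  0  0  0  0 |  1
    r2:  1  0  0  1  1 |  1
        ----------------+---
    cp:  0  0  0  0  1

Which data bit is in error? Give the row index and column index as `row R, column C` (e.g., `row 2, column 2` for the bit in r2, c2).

row 0, column 4

Recompute each row's even parity and compare to rp:
  r0: data parity 0, sent rp 1 → mismatch
  r1: data parity 1, sent rp 1 → ok
  r2: data parity 1, sent rp 1 → ok
Recompute each column's even parity and compare to cp:
  c0: data parity 0, sent cp 0 → ok
  c1: data parity 0, sent cp 0 → ok
  c2: data parity 0, sent cp 0 → ok
  c3: data parity 0, sent cp 0 → ok
  c4: data parity 0, sent cp 1 → mismatch
Exactly one row (r0) and one column (c4) fail → the flipped bit is at their intersection.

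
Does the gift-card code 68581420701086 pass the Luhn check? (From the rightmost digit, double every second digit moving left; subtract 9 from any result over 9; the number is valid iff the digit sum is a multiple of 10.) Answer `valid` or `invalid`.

From the right, keep odd positions and double even positions (subtract 9 from any doubled value over 9):
  doubled (positions 2,4,...): 7 2 5 4 2 1 3 → sum 24
  kept (positions 1,3,...): 6 0 0 0 4 8 8 → sum 26
Total = 50.
50 mod 10 = 0, so the number is valid.

valid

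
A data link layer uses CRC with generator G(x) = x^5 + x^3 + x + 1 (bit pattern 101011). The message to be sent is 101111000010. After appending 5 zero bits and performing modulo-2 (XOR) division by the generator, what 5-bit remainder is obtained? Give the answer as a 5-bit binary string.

Append 5 zeros: 10111100001000000. Divide by 101011 (XOR where the leading bit is 1):
  pos 0: 101111 XOR 101011 = 000100
  pos 3: 100000 XOR 101011 = 001011
  pos 5: 101101 XOR 101011 = 000110
  pos 8: 110000 XOR 101011 = 011011
  pos 9: 110110 XOR 101011 = 011101
  pos 10: 111010 XOR 101011 = 010001
  pos 11: 100010 XOR 101011 = 001001
Remainder (last 5 bits) = 01001. This is the CRC / FCS.

01001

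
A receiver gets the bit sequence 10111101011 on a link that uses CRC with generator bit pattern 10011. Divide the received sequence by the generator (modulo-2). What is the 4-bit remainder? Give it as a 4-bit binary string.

Modulo-2 division of 10111101011 by 10011:
  pos 0: 10111 XOR 10011 = 00100
  pos 2: 10010 XOR 10011 = 00001
  pos 6: 11011 XOR 10011 = 01000
Remainder = 1000 (nonzero — an error is detected).

1000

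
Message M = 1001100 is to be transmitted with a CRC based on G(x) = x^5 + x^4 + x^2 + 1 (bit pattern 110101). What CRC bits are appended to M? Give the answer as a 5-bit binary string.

Append 5 zeros: 100110000000. Divide by 110101 (XOR where the leading bit is 1):
  pos 0: 100110 XOR 110101 = 010011
  pos 1: 100110 XOR 110101 = 010011
  pos 2: 100110 XOR 110101 = 010011
  pos 3: 100110 XOR 110101 = 010011
  pos 4: 100110 XOR 110101 = 010011
  pos 5: 100110 XOR 110101 = 010011
  pos 6: 100110 XOR 110101 = 010011
Remainder (last 5 bits) = 10011. This is the CRC / FCS.

10011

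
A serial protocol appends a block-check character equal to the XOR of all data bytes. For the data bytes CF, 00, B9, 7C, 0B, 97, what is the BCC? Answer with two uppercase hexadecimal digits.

XOR the bytes together:
  start with 0xCF
  0xCF ⊕ 0x00 = 0xCF
  0xCF ⊕ 0xB9 = 0x76
  0x76 ⊕ 0x7C = 0x0A
  0x0A ⊕ 0x0B = 0x01
  0x01 ⊕ 0x97 = 0x96

96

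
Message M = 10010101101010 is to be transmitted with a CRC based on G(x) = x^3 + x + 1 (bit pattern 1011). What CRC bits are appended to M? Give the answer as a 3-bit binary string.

Append 3 zeros: 10010101101010000. Divide by 1011 (XOR where the leading bit is 1):
  pos 0: 1001 XOR 1011 = 0010
  pos 2: 1001 XOR 1011 = 0010
  pos 4: 1001 XOR 1011 = 0010
  pos 6: 1010 XOR 1011 = 0001
  pos 9: 1101 XOR 1011 = 0110
  pos 10: 1100 XOR 1011 = 0111
  pos 11: 1110 XOR 1011 = 0101
  pos 12: 1010 XOR 1011 = 0001
Remainder (last 3 bits) = 010. This is the CRC / FCS.

010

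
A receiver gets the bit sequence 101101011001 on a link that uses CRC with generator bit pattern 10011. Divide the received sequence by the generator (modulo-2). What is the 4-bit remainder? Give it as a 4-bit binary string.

Modulo-2 division of 101101011001 by 10011:
  pos 0: 10110 XOR 10011 = 00101
  pos 2: 10110 XOR 10011 = 00101
  pos 4: 10111 XOR 10011 = 00100
  pos 6: 10000 XOR 10011 = 00011
Remainder = 0111 (nonzero — an error is detected).

0111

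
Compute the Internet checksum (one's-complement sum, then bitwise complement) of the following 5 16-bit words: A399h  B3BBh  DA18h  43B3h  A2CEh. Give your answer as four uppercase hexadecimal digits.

One's-complement addition (fold any carry out of bit 15 back into bit 0):
  0xA399 + 0xB3BB = 0x15754 → wrap carry → 0x5755
  0x5755 + 0xDA18 = 0x1316D → wrap carry → 0x316E
  0x316E + 0x43B3 = 0x07521
  0x7521 + 0xA2CE = 0x117EF → wrap carry → 0x17F0
One's-complement sum = 0x17F0.
Checksum = ~0x17F0 & 0xFFFF = 0xE80F.

E80F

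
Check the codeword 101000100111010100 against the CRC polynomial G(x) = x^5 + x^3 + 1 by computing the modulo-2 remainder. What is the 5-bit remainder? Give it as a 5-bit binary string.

00000

Modulo-2 division of 101000100111010100 by 101001:
  pos 0: 101000 XOR 101001 = 000001
  pos 5: 110011 XOR 101001 = 011010
  pos 6: 110101 XOR 101001 = 011100
  pos 7: 111000 XOR 101001 = 010001
  pos 8: 100011 XOR 101001 = 001010
  pos 10: 101001 XOR 101001 = 000000
Remainder = 00000 (zero — the frame passes the CRC check).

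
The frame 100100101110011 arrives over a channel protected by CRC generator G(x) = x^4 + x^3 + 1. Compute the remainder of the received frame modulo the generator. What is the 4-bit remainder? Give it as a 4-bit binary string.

0001

Modulo-2 division of 100100101110011 by 11001:
  pos 0: 10010 XOR 11001 = 01011
  pos 1: 10110 XOR 11001 = 01111
  pos 2: 11111 XOR 11001 = 00110
  pos 4: 11001 XOR 11001 = 00000
  pos 9: 11001 XOR 11001 = 00000
Remainder = 0001 (nonzero — an error is detected).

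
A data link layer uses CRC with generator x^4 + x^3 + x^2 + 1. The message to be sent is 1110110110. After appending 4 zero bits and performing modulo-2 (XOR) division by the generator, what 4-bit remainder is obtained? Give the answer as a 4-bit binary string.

Append 4 zeros: 11101101100000. Divide by 11101 (XOR where the leading bit is 1):
  pos 0: 11101 XOR 11101 = 00000
  pos 5: 10110 XOR 11101 = 01011
  pos 6: 10110 XOR 11101 = 01011
  pos 7: 10110 XOR 11101 = 01011
  pos 8: 10110 XOR 11101 = 01011
  pos 9: 10110 XOR 11101 = 01011
Remainder (last 4 bits) = 1011. This is the CRC / FCS.

1011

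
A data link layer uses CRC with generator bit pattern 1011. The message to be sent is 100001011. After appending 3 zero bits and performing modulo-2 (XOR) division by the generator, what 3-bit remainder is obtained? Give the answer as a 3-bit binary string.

110

Append 3 zeros: 100001011000. Divide by 1011 (XOR where the leading bit is 1):
  pos 0: 1000 XOR 1011 = 0011
  pos 2: 1101 XOR 1011 = 0110
  pos 3: 1100 XOR 1011 = 0111
  pos 4: 1111 XOR 1011 = 0100
  pos 5: 1001 XOR 1011 = 0010
  pos 7: 1000 XOR 1011 = 0011
Remainder (last 3 bits) = 110. This is the CRC / FCS.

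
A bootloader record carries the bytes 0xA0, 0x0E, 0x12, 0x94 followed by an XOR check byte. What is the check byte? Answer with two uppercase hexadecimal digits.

XOR the bytes together:
  start with 0xA0
  0xA0 ⊕ 0x0E = 0xAE
  0xAE ⊕ 0x12 = 0xBC
  0xBC ⊕ 0x94 = 0x28

28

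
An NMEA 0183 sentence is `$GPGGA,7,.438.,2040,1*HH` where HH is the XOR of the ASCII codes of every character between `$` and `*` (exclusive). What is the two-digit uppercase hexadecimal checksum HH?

XOR the ASCII codes of the payload characters:
  'G' = 0x47 → acc = 0x47
  'P' = 0x50 → acc = 0x17
  'G' = 0x47 → acc = 0x50
  'G' = 0x47 → acc = 0x17
  'A' = 0x41 → acc = 0x56
  ',' = 0x2C → acc = 0x7A
  '7' = 0x37 → acc = 0x4D
  ',' = 0x2C → acc = 0x61
  '.' = 0x2E → acc = 0x4F
  '4' = 0x34 → acc = 0x7B
  '3' = 0x33 → acc = 0x48
  '8' = 0x38 → acc = 0x70
  '.' = 0x2E → acc = 0x5E
  ',' = 0x2C → acc = 0x72
  '2' = 0x32 → acc = 0x40
  '0' = 0x30 → acc = 0x70
  '4' = 0x34 → acc = 0x44
  '0' = 0x30 → acc = 0x74
  ',' = 0x2C → acc = 0x58
  '1' = 0x31 → acc = 0x69
Checksum = 0x69.

69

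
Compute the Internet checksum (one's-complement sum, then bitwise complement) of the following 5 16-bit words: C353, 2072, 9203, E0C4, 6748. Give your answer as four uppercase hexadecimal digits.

4229

One's-complement addition (fold any carry out of bit 15 back into bit 0):
  0xC353 + 0x2072 = 0x0E3C5
  0xE3C5 + 0x9203 = 0x175C8 → wrap carry → 0x75C9
  0x75C9 + 0xE0C4 = 0x1568D → wrap carry → 0x568E
  0x568E + 0x6748 = 0x0BDD6
One's-complement sum = 0xBDD6.
Checksum = ~0xBDD6 & 0xFFFF = 0x4229.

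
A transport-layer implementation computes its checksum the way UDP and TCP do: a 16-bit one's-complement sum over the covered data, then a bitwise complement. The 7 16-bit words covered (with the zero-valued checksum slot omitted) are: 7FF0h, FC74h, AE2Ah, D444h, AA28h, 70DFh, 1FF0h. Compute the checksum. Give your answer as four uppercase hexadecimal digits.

C632

One's-complement addition (fold any carry out of bit 15 back into bit 0):
  0x7FF0 + 0xFC74 = 0x17C64 → wrap carry → 0x7C65
  0x7C65 + 0xAE2A = 0x12A8F → wrap carry → 0x2A90
  0x2A90 + 0xD444 = 0x0FED4
  0xFED4 + 0xAA28 = 0x1A8FC → wrap carry → 0xA8FD
  0xA8FD + 0x70DF = 0x119DC → wrap carry → 0x19DD
  0x19DD + 0x1FF0 = 0x039CD
One's-complement sum = 0x39CD.
Checksum = ~0x39CD & 0xFFFF = 0xC632.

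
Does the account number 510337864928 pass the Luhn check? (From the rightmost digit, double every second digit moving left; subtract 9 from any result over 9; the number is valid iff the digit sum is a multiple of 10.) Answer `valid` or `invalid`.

valid

From the right, keep odd positions and double even positions (subtract 9 from any doubled value over 9):
  doubled (positions 2,4,...): 4 8 7 6 0 1 → sum 26
  kept (positions 1,3,...): 8 9 6 7 3 1 → sum 34
Total = 60.
60 mod 10 = 0, so the number is valid.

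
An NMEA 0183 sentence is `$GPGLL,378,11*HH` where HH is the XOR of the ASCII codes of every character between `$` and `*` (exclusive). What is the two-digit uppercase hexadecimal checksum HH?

6C

XOR the ASCII codes of the payload characters:
  'G' = 0x47 → acc = 0x47
  'P' = 0x50 → acc = 0x17
  'G' = 0x47 → acc = 0x50
  'L' = 0x4C → acc = 0x1C
  'L' = 0x4C → acc = 0x50
  ',' = 0x2C → acc = 0x7C
  '3' = 0x33 → acc = 0x4F
  '7' = 0x37 → acc = 0x78
  '8' = 0x38 → acc = 0x40
  ',' = 0x2C → acc = 0x6C
  '1' = 0x31 → acc = 0x5D
  '1' = 0x31 → acc = 0x6C
Checksum = 0x6C.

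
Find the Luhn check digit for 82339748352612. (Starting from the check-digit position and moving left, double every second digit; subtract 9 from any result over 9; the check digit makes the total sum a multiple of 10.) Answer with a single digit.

0

Partial digits right→left: 2 1 6 2 5 3 8 4 7 9 3 3 2 8
Double every second digit counting from the check-digit position (so the 1st, 3rd, 5th, ... of the partial from the right).
  doubled (with −9 where >9): 4 3 1 7 5 6 4 → sum 30
  kept as-is: 1 2 3 4 9 3 8 → sum 30
Total = 30 + 30 = 60.
Check digit = (10 − (60 mod 10)) mod 10 = 0.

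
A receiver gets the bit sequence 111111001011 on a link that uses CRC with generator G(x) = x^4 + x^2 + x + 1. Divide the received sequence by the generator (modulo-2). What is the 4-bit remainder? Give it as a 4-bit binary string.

1000

Modulo-2 division of 111111001011 by 10111:
  pos 0: 11111 XOR 10111 = 01000
  pos 1: 10001 XOR 10111 = 00110
  pos 3: 11000 XOR 10111 = 01111
  pos 4: 11111 XOR 10111 = 01000
  pos 5: 10000 XOR 10111 = 00111
  pos 7: 11111 XOR 10111 = 01000
Remainder = 1000 (nonzero — an error is detected).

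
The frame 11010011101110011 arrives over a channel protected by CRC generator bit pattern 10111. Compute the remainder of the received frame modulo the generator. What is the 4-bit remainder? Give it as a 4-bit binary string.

Modulo-2 division of 11010011101110011 by 10111:
  pos 0: 11010 XOR 10111 = 01101
  pos 1: 11010 XOR 10111 = 01101
  pos 2: 11011 XOR 10111 = 01100
  pos 3: 11001 XOR 10111 = 01110
  pos 4: 11101 XOR 10111 = 01010
  pos 5: 10100 XOR 10111 = 00011
  pos 8: 11111 XOR 10111 = 01000
  pos 9: 10000 XOR 10111 = 00111
  pos 11: 11101 XOR 10111 = 01010
  pos 12: 10101 XOR 10111 = 00010
Remainder = 0010 (nonzero — an error is detected).

0010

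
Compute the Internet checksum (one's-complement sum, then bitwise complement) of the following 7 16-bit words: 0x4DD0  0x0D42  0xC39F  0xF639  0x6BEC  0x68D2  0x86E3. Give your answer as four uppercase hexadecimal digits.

8F71

One's-complement addition (fold any carry out of bit 15 back into bit 0):
  0x4DD0 + 0x0D42 = 0x05B12
  0x5B12 + 0xC39F = 0x11EB1 → wrap carry → 0x1EB2
  0x1EB2 + 0xF639 = 0x114EB → wrap carry → 0x14EC
  0x14EC + 0x6BEC = 0x080D8
  0x80D8 + 0x68D2 = 0x0E9AA
  0xE9AA + 0x86E3 = 0x1708D → wrap carry → 0x708E
One's-complement sum = 0x708E.
Checksum = ~0x708E & 0xFFFF = 0x8F71.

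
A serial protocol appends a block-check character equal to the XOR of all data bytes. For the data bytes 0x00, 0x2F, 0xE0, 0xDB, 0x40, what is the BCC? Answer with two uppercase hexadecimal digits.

XOR the bytes together:
  start with 0x00
  0x00 ⊕ 0x2F = 0x2F
  0x2F ⊕ 0xE0 = 0xCF
  0xCF ⊕ 0xDB = 0x14
  0x14 ⊕ 0x40 = 0x54

54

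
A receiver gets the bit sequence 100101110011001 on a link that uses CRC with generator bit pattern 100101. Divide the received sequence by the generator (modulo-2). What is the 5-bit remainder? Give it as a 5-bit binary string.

00000

Modulo-2 division of 100101110011001 by 100101:
  pos 0: 100101 XOR 100101 = 000000
  pos 6: 110011 XOR 100101 = 010110
  pos 7: 101100 XOR 100101 = 001001
  pos 9: 100101 XOR 100101 = 000000
Remainder = 00000 (zero — the frame passes the CRC check).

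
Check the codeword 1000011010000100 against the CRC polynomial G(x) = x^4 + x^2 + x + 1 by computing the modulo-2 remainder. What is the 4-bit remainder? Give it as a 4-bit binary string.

1011

Modulo-2 division of 1000011010000100 by 10111:
  pos 0: 10000 XOR 10111 = 00111
  pos 2: 11111 XOR 10111 = 01000
  pos 3: 10000 XOR 10111 = 00111
  pos 5: 11110 XOR 10111 = 01001
  pos 6: 10010 XOR 10111 = 00101
  pos 8: 10100 XOR 10111 = 00011
  pos 11: 11100 XOR 10111 = 01011
Remainder = 1011 (nonzero — an error is detected).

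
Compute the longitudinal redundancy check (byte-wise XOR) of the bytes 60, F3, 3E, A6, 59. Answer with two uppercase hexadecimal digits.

52

XOR the bytes together:
  start with 0x60
  0x60 ⊕ 0xF3 = 0x93
  0x93 ⊕ 0x3E = 0xAD
  0xAD ⊕ 0xA6 = 0x0B
  0x0B ⊕ 0x59 = 0x52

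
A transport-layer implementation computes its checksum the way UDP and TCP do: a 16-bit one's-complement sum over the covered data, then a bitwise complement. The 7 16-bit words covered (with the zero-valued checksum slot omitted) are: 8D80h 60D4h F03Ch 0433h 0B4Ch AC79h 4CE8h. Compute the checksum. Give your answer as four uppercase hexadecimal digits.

One's-complement addition (fold any carry out of bit 15 back into bit 0):
  0x8D80 + 0x60D4 = 0x0EE54
  0xEE54 + 0xF03C = 0x1DE90 → wrap carry → 0xDE91
  0xDE91 + 0x0433 = 0x0E2C4
  0xE2C4 + 0x0B4C = 0x0EE10
  0xEE10 + 0xAC79 = 0x19A89 → wrap carry → 0x9A8A
  0x9A8A + 0x4CE8 = 0x0E772
One's-complement sum = 0xE772.
Checksum = ~0xE772 & 0xFFFF = 0x188D.

188D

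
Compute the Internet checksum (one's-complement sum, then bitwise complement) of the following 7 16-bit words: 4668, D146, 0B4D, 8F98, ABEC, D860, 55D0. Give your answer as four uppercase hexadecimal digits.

One's-complement addition (fold any carry out of bit 15 back into bit 0):
  0x4668 + 0xD146 = 0x117AE → wrap carry → 0x17AF
  0x17AF + 0x0B4D = 0x022FC
  0x22FC + 0x8F98 = 0x0B294
  0xB294 + 0xABEC = 0x15E80 → wrap carry → 0x5E81
  0x5E81 + 0xD860 = 0x136E1 → wrap carry → 0x36E2
  0x36E2 + 0x55D0 = 0x08CB2
One's-complement sum = 0x8CB2.
Checksum = ~0x8CB2 & 0xFFFF = 0x734D.

734D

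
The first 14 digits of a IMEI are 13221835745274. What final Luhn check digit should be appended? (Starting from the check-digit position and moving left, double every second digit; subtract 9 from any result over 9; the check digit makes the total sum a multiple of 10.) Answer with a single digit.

6

Partial digits right→left: 4 7 2 5 4 7 5 3 8 1 2 2 3 1
Double every second digit counting from the check-digit position (so the 1st, 3rd, 5th, ... of the partial from the right).
  doubled (with −9 where >9): 8 4 8 1 7 4 6 → sum 38
  kept as-is: 7 5 7 3 1 2 1 → sum 26
Total = 38 + 26 = 64.
Check digit = (10 − (64 mod 10)) mod 10 = 6.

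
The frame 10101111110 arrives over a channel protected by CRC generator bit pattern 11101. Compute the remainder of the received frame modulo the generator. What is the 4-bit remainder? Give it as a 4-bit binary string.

0000

Modulo-2 division of 10101111110 by 11101:
  pos 0: 10101 XOR 11101 = 01000
  pos 1: 10001 XOR 11101 = 01100
  pos 2: 11001 XOR 11101 = 00100
  pos 4: 10011 XOR 11101 = 01110
  pos 5: 11101 XOR 11101 = 00000
Remainder = 0000 (zero — the frame passes the CRC check).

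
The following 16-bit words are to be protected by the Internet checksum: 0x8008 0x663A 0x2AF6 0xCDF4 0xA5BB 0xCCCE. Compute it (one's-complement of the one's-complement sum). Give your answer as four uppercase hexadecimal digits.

One's-complement addition (fold any carry out of bit 15 back into bit 0):
  0x8008 + 0x663A = 0x0E642
  0xE642 + 0x2AF6 = 0x11138 → wrap carry → 0x1139
  0x1139 + 0xCDF4 = 0x0DF2D
  0xDF2D + 0xA5BB = 0x184E8 → wrap carry → 0x84E9
  0x84E9 + 0xCCCE = 0x151B7 → wrap carry → 0x51B8
One's-complement sum = 0x51B8.
Checksum = ~0x51B8 & 0xFFFF = 0xAE47.

AE47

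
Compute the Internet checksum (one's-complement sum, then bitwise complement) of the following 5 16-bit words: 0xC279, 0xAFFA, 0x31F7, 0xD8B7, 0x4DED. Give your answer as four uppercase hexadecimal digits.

One's-complement addition (fold any carry out of bit 15 back into bit 0):
  0xC279 + 0xAFFA = 0x17273 → wrap carry → 0x7274
  0x7274 + 0x31F7 = 0x0A46B
  0xA46B + 0xD8B7 = 0x17D22 → wrap carry → 0x7D23
  0x7D23 + 0x4DED = 0x0CB10
One's-complement sum = 0xCB10.
Checksum = ~0xCB10 & 0xFFFF = 0x34EF.

34EF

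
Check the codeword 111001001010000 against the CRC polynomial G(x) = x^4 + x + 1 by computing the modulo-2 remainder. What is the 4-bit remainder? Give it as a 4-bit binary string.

Modulo-2 division of 111001001010000 by 10011:
  pos 0: 11100 XOR 10011 = 01111
  pos 1: 11111 XOR 10011 = 01100
  pos 2: 11000 XOR 10011 = 01011
  pos 3: 10110 XOR 10011 = 00101
  pos 5: 10110 XOR 10011 = 00101
  pos 7: 10110 XOR 10011 = 00101
  pos 9: 10100 XOR 10011 = 00111
Remainder = 1110 (nonzero — an error is detected).

1110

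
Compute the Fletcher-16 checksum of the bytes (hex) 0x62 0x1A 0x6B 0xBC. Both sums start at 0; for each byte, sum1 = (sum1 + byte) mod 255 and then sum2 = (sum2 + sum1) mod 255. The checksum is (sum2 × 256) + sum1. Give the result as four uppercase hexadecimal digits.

Running sums (mod 255):
  after byte 0 (0x62): sum1=98, sum2=98
  after byte 1 (0x1A): sum1=124, sum2=222
  after byte 2 (0x6B): sum1=231, sum2=198
  after byte 3 (0xBC): sum1=164, sum2=107
Checksum = sum2·256 + sum1 = 107·256 + 164 = 27556 = 0x6BA4.

6BA4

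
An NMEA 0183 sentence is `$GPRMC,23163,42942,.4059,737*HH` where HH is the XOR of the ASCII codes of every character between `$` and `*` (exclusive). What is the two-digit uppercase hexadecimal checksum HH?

XOR the ASCII codes of the payload characters:
  'G' = 0x47 → acc = 0x47
  'P' = 0x50 → acc = 0x17
  'R' = 0x52 → acc = 0x45
  'M' = 0x4D → acc = 0x08
  'C' = 0x43 → acc = 0x4B
  ',' = 0x2C → acc = 0x67
  '2' = 0x32 → acc = 0x55
  '3' = 0x33 → acc = 0x66
  '1' = 0x31 → acc = 0x57
  '6' = 0x36 → acc = 0x61
  '3' = 0x33 → acc = 0x52
  ',' = 0x2C → acc = 0x7E
  '4' = 0x34 → acc = 0x4A
  '2' = 0x32 → acc = 0x78
  '9' = 0x39 → acc = 0x41
  '4' = 0x34 → acc = 0x75
  '2' = 0x32 → acc = 0x47
  ',' = 0x2C → acc = 0x6B
  '.' = 0x2E → acc = 0x45
  '4' = 0x34 → acc = 0x71
  '0' = 0x30 → acc = 0x41
  '5' = 0x35 → acc = 0x74
  '9' = 0x39 → acc = 0x4D
  ',' = 0x2C → acc = 0x61
  '7' = 0x37 → acc = 0x56
  '3' = 0x33 → acc = 0x65
  '7' = 0x37 → acc = 0x52
Checksum = 0x52.

52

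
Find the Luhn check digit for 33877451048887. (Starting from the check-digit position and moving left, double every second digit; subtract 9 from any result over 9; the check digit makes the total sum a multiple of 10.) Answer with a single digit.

Partial digits right→left: 7 8 8 8 4 0 1 5 4 7 7 8 3 3
Double every second digit counting from the check-digit position (so the 1st, 3rd, 5th, ... of the partial from the right).
  doubled (with −9 where >9): 5 7 8 2 8 5 6 → sum 41
  kept as-is: 8 8 0 5 7 8 3 → sum 39
Total = 41 + 39 = 80.
Check digit = (10 − (80 mod 10)) mod 10 = 0.

0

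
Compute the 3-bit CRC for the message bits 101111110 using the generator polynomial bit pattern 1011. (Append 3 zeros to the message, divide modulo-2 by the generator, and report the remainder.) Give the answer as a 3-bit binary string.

Append 3 zeros: 101111110000. Divide by 1011 (XOR where the leading bit is 1):
  pos 0: 1011 XOR 1011 = 0000
  pos 4: 1111 XOR 1011 = 0100
  pos 5: 1000 XOR 1011 = 0011
  pos 7: 1100 XOR 1011 = 0111
  pos 8: 1110 XOR 1011 = 0101
Remainder (last 3 bits) = 101. This is the CRC / FCS.

101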